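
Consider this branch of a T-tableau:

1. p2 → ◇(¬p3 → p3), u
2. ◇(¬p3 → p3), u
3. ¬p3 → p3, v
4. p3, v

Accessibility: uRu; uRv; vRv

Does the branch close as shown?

No, open

No world carries both an atom and its negation.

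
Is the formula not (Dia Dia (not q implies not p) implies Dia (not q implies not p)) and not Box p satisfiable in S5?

No, unsatisfiable

1. not (Dia Dia (not q implies not p) implies Dia (not q implies not p)) and not Box p, 0
2. not (Dia Dia (not q implies not p) implies Dia (not q implies not p)), 0   [and-rule on 1]
3. not Box p, 0   [and-rule on 1]
4. Dia Dia (not q implies not p), 0   [neg-implies-rule on 2]
5. not Dia (not q implies not p), 0   [neg-implies-rule on 2]
6. not (not q implies not p), 0   [neg-Dia-rule on 5 via 0R0]
7. not q, 0   [neg-implies-rule on 6]
8. p, 0   [neg-implies-rule on 6]
9. not p, 1   [neg-Box-rule on 3: fresh world 1, 0R1]
10. not (not q implies not p), 1   [neg-Dia-rule on 5 via 0R1]
11. not q, 1   [neg-implies-rule on 10]
12. p, 1   [neg-implies-rule on 10]
Accessibility: 0R0, 0R1, 1R0, 1R1
Branch closes: p and not p both at 1.
(One branch shown.) All branches close.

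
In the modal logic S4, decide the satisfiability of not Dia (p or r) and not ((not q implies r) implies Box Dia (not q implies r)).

1. not Dia (p or r) and not ((not q implies r) implies Box Dia (not q implies r)), 0
2. not Dia (p or r), 0
3. not ((not q implies r) implies Box Dia (not q implies r)), 0
4. not q implies r, 0
5. not Box Dia (not q implies r), 0
6. not (p or r), 0
7. not p, 0
8. not r, 0
9. q, 0
10. not Dia (not q implies r), 1
11. not (p or r), 1
12. not p, 1
13. not r, 1
14. not (not q implies r), 1
15. not q, 1
Accessibility: 0R0, 0R1, 1R1

Satisfiable (open branch found)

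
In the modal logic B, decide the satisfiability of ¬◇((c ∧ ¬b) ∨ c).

Satisfiable (open branch found)

1. ¬◇((c ∧ ¬b) ∨ c), 0
2. ¬((c ∧ ¬b) ∨ c), 0   [¬◇-rule on 1 via 0R0]
3. ¬(c ∧ ¬b), 0   [¬∨-rule on 2]
4. ¬c, 0   [¬∨-rule on 2]
5. b, 0   [¬∧-rule on 3 (branches; this branch)]
Accessibility: 0R0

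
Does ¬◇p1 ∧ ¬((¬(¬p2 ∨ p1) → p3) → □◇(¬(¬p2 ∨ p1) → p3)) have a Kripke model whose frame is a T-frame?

1. ¬◇p1 ∧ ¬((¬(¬p2 ∨ p1) → p3) → □◇(¬(¬p2 ∨ p1) → p3)), w0
2. ¬◇p1, w0   [∧-rule on 1]
3. ¬((¬(¬p2 ∨ p1) → p3) → □◇(¬(¬p2 ∨ p1) → p3)), w0   [∧-rule on 1]
4. ¬(¬p2 ∨ p1) → p3, w0   [¬→-rule on 3]
5. ¬□◇(¬(¬p2 ∨ p1) → p3), w0   [¬→-rule on 3]
6. ¬p1, w0   [¬◇-rule on 2 via w0Rw0]
7. p3, w0   [→-rule on 4 (branches; this branch)]
8. ¬◇(¬(¬p2 ∨ p1) → p3), w1   [¬□-rule on 5: fresh world w1, w0Rw1]
9. ¬p1, w1   [¬◇-rule on 2 via w0Rw1]
10. ¬(¬(¬p2 ∨ p1) → p3), w1   [¬◇-rule on 8 via w1Rw1]
11. ¬(¬p2 ∨ p1), w1   [¬→-rule on 10]
12. ¬p3, w1   [¬→-rule on 10]
13. p2, w1   [¬∨-rule on 11]
Accessibility: w0Rw0, w0Rw1, w1Rw1

Satisfiable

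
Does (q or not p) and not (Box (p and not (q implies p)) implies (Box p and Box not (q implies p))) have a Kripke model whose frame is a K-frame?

1. (q or not p) and not (Box (p and not (q implies p)) implies (Box p and Box not (q implies p))), w0
2. q or not p, w0   [and-rule on 1]
3. not (Box (p and not (q implies p)) implies (Box p and Box not (q implies p))), w0   [and-rule on 1]
4. Box (p and not (q implies p)), w0   [neg-implies-rule on 3]
5. not (Box p and Box not (q implies p)), w0   [neg-implies-rule on 3]
6. not p, w0   [or-rule on 2 (branches; this branch)]
7. not Box not (q implies p), w0   [neg-and-rule on 5 (branches; this branch)]
8. q implies p, w1   [neg-Box-rule on 7: fresh world w1, w0Rw1]
9. p and not (q implies p), w1   [Box-rule on 4 via w0Rw1]
10. p, w1   [and-rule on 9]
11. not (q implies p), w1   [and-rule on 9]
12. q, w1   [neg-implies-rule on 11]
13. not p, w1   [neg-implies-rule on 11]
Accessibility: w0Rw1
Branch closes: p and not p both at w1.
All branches of the tableau close; one closing branch shown above.

No, unsatisfiable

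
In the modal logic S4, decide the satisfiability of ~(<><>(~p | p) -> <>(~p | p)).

No, unsatisfiable

1. ~(<><>(~p | p) -> <>(~p | p)), u
2. <><>(~p | p), u
3. ~<>(~p | p), u
4. ~(~p | p), u
5. p, u
6. ~p, u
Accessibility: uRu
Branch closes: p and ~p both at u.
All branches of the tableau close; one closing branch shown above.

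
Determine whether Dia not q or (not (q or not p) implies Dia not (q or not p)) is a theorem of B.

Valid in B

Tableau for the negation not (Dia not q or (not (q or not p) implies Dia not (q or not p))):
1. not (Dia not q or (not (q or not p) implies Dia not (q or not p))), w0
2. not Dia not q, w0
3. not (not (q or not p) implies Dia not (q or not p)), w0
4. not (q or not p), w0
5. not Dia not (q or not p), w0
6. not q, w0
7. p, w0
8. q, w0
Accessibility: w0Rw0
Branch closes: q and not q both at w0.
Every branch of the negation's tableau closes; the branch above is one of them.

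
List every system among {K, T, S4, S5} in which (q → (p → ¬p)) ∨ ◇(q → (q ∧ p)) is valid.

K-tableau for the negation ¬((q → (p → ¬p)) ∨ ◇(q → (q ∧ p))):
1. ¬((q → (p → ¬p)) ∨ ◇(q → (q ∧ p))), 0
2. ¬(q → (p → ¬p)), 0
3. ¬◇(q → (q ∧ p)), 0
4. q, 0
5. ¬(p → ¬p), 0
6. p, 0
Complete open branch: countermodel on a K-frame, so not valid in K.
T-tableau for the negation ¬((q → (p → ¬p)) ∨ ◇(q → (q ∧ p))):
1. ¬((q → (p → ¬p)) ∨ ◇(q → (q ∧ p))), 0
2. ¬(q → (p → ¬p)), 0
3. ¬◇(q → (q ∧ p)), 0
4. q, 0
5. ¬(p → ¬p), 0
6. p, 0
7. ¬(q → (q ∧ p)), 0
8. ¬(q ∧ p), 0
9. ¬p, 0
Accessibility: 0R0
Branch closes: p and ¬p both at 0.
Every branch closes (one shown): valid in T, hence also in S4, S5 (every theorem of T is a theorem of S4 and S5).

T, S4, S5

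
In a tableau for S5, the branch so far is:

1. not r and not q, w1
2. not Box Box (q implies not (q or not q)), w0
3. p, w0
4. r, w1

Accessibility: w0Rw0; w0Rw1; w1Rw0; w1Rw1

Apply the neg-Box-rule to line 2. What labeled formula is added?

a fresh world w2 with w0Rw2, and not Box (q implies not (q or not q)) at w2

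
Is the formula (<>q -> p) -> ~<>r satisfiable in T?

Satisfiable (open branch found)

1. (<>q -> p) -> ~<>r, 0
2. ~<>r, 0   [->-rule on 1 (branches; this branch)]
3. ~r, 0   [~<>-rule on 2 via 0R0]
Accessibility: 0R0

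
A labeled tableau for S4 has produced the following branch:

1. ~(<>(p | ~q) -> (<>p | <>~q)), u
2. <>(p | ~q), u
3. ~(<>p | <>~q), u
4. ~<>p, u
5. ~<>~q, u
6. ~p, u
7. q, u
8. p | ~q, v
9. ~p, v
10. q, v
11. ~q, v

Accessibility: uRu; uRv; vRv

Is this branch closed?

Yes, closed

Both q and ~q appear at v.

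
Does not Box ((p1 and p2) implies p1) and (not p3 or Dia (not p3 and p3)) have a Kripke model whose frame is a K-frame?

1. not Box ((p1 and p2) implies p1) and (not p3 or Dia (not p3 and p3)), 0
2. not Box ((p1 and p2) implies p1), 0
3. not p3 or Dia (not p3 and p3), 0
4. Dia (not p3 and p3), 0
5. not ((p1 and p2) implies p1), 1
6. p1 and p2, 1
7. not p1, 1
8. p1, 1
9. p2, 1
Accessibility: 0R1
Branch closes: p1 and not p1 both at 1.
Every branch closes; the branch above is one of them.

Unsatisfiable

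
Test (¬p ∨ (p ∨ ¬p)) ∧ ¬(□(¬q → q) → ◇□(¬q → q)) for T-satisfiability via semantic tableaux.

No, unsatisfiable

1. (¬p ∨ (p ∨ ¬p)) ∧ ¬(□(¬q → q) → ◇□(¬q → q)), w0
2. ¬p ∨ (p ∨ ¬p), w0   [∧-rule on 1]
3. ¬(□(¬q → q) → ◇□(¬q → q)), w0   [∧-rule on 1]
4. □(¬q → q), w0   [¬→-rule on 3]
5. ¬◇□(¬q → q), w0   [¬→-rule on 3]
6. ¬q → q, w0   [□-rule on 4 via w0Rw0]
7. ¬□(¬q → q), w0   [¬◇-rule on 5 via w0Rw0]
8. p ∨ ¬p, w0   [∨-rule on 2 (branches; this branch)]
9. q, w0   [→-rule on 6 (branches; this branch)]
10. ¬p, w0   [∨-rule on 8 (branches; this branch)]
11. ¬(¬q → q), w1   [¬□-rule on 7: fresh world w1, w0Rw1]
12. ¬q, w1   [¬→-rule on 11]
13. ¬q → q, w1   [□-rule on 4 via w0Rw1]
14. ¬□(¬q → q), w1   [¬◇-rule on 5 via w0Rw1]
15. q, w1   [→-rule on 13 (branches; this branch)]
Accessibility: w0Rw0, w0Rw1, w1Rw1
Branch closes: q and ¬q both at w1.
(One branch shown.) All branches close.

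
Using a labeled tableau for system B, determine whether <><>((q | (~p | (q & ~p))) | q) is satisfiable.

1. <><>((q | (~p | (q & ~p))) | q), 0
2. <>((q | (~p | (q & ~p))) | q), 1   [<>-rule on 1: fresh world 1, 0R1]
3. (q | (~p | (q & ~p))) | q, 2   [<>-rule on 2: fresh world 2, 1R2]
4. q, 2   [|-rule on 3 (branches; this branch)]
Accessibility: 0R0, 0R1, 1R0, 1R1, 1R2, 2R1, 2R2

Satisfiable (open branch found)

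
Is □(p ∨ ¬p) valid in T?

Tableau for the negation ¬□(p ∨ ¬p):
1. ¬□(p ∨ ¬p), u
2. ¬(p ∨ ¬p), v
3. ¬p, v
4. p, v
Accessibility: uRu, uRv, vRv
Branch closes: p and ¬p both at v.
Every branch of the negation's tableau closes; the branch above is one of them.

Valid in T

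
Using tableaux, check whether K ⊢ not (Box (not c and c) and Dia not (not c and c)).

Yes, valid

Tableau for the negation Box (not c and c) and Dia not (not c and c):
1. Box (not c and c) and Dia not (not c and c), 0
2. Box (not c and c), 0
3. Dia not (not c and c), 0
4. not (not c and c), 1
5. not c and c, 1
6. not c, 1
7. c, 1
Accessibility: 0R1
Branch closes: c and not c both at 1.
Every branch of the negation's tableau closes; the branch above is one of them.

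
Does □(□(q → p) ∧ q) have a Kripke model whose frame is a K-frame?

Yes, satisfiable

1. □(□(q → p) ∧ q), 0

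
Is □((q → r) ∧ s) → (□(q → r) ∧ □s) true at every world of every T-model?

Yes, valid

Tableau for the negation ¬(□((q → r) ∧ s) → (□(q → r) ∧ □s)):
1. ¬(□((q → r) ∧ s) → (□(q → r) ∧ □s)), w0
2. □((q → r) ∧ s), w0   [¬→-rule on 1]
3. ¬(□(q → r) ∧ □s), w0   [¬→-rule on 1]
4. (q → r) ∧ s, w0   [□-rule on 2 via w0Rw0]
5. q → r, w0   [∧-rule on 4]
6. s, w0   [∧-rule on 4]
7. ¬□(q → r), w0   [¬∧-rule on 3 (branches; this branch)]
8. r, w0   [→-rule on 5 (branches; this branch)]
9. ¬(q → r), w1   [¬□-rule on 7: fresh world w1, w0Rw1]
10. q, w1   [¬→-rule on 9]
11. ¬r, w1   [¬→-rule on 9]
12. (q → r) ∧ s, w1   [□-rule on 2 via w0Rw1]
13. q → r, w1   [∧-rule on 12]
14. s, w1   [∧-rule on 12]
15. r, w1   [→-rule on 13 (branches; this branch)]
Accessibility: w0Rw0, w0Rw1, w1Rw1
Branch closes: r and ¬r both at w1.
Every branch of the negation's tableau closes; the branch above is one of them.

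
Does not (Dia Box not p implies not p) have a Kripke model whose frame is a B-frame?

Unsatisfiable (every branch closes)

1. not (Dia Box not p implies not p), w0
2. Dia Box not p, w0   [neg-implies-rule on 1]
3. p, w0   [neg-implies-rule on 1]
4. Box not p, w1   [Dia-rule on 2: fresh world w1, w0Rw1]
5. not p, w0   [Box-rule on 4 via w1Rw0]
Accessibility: w0Rw0, w0Rw1, w1Rw0, w1Rw1
Branch closes: p and not p both at w0.
Every branch closes; the branch above is one of them.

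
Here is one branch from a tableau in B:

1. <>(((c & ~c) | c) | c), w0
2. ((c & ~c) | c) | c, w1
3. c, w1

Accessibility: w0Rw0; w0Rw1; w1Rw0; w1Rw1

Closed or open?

There is no literal clash: for every atom and world, at most one sign appears.

Not closed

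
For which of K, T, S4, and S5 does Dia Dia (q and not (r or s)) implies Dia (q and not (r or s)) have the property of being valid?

S4, S5

S4-tableau for the negation not (Dia Dia (q and not (r or s)) implies Dia (q and not (r or s))):
1. not (Dia Dia (q and not (r or s)) implies Dia (q and not (r or s))), u
2. Dia Dia (q and not (r or s)), u
3. not Dia (q and not (r or s)), u
4. not (q and not (r or s)), u
5. r or s, u
6. s, u
7. Dia (q and not (r or s)), v
8. not (q and not (r or s)), v
9. r or s, v
10. s, v
11. q and not (r or s), w
12. q, w
13. not (r or s), w
14. not r, w
15. not s, w
16. not (q and not (r or s)), w
17. r or s, w
18. s, w
Accessibility: uRu, uRv, uRw, vRv, vRw, wRw
Branch closes: s and not s both at w.
Every branch closes (one shown): valid in S4, hence also in S5 (every theorem of S4 is a theorem of S5).
T-tableau for the negation not (Dia Dia (q and not (r or s)) implies Dia (q and not (r or s))):
1. not (Dia Dia (q and not (r or s)) implies Dia (q and not (r or s))), u
2. Dia Dia (q and not (r or s)), u
3. not Dia (q and not (r or s)), u
4. not (q and not (r or s)), u
5. r or s, u
6. s, u
7. Dia (q and not (r or s)), v
8. not (q and not (r or s)), v
9. r or s, v
10. s, v
11. q and not (r or s), w
12. q, w
13. not (r or s), w
14. not r, w
15. not s, w
Accessibility: uRu, uRv, vRv, vRw, wRw
Complete open branch: countermodel on a T-frame, so not valid in T, nor in K (the same frame is also a K-frame).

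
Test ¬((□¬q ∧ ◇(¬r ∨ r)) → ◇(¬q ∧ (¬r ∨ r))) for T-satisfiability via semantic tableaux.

Unsatisfiable

1. ¬((□¬q ∧ ◇(¬r ∨ r)) → ◇(¬q ∧ (¬r ∨ r))), 0
2. □¬q ∧ ◇(¬r ∨ r), 0   [¬→-rule on 1]
3. ¬◇(¬q ∧ (¬r ∨ r)), 0   [¬→-rule on 1]
4. □¬q, 0   [∧-rule on 2]
5. ◇(¬r ∨ r), 0   [∧-rule on 2]
6. ¬(¬q ∧ (¬r ∨ r)), 0   [¬◇-rule on 3 via 0R0]
7. ¬q, 0   [□-rule on 4 via 0R0]
8. ¬(¬r ∨ r), 0   [¬∧-rule on 6 (branches; this branch)]
9. r, 0   [¬∨-rule on 8]
10. ¬r, 0   [¬∨-rule on 8]
Accessibility: 0R0
Branch closes: r and ¬r both at 0.
All branches of the tableau close; one closing branch shown above.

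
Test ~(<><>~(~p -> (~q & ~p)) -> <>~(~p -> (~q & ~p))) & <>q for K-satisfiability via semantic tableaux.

Satisfiable (open branch found)

1. ~(<><>~(~p -> (~q & ~p)) -> <>~(~p -> (~q & ~p))) & <>q, u
2. ~(<><>~(~p -> (~q & ~p)) -> <>~(~p -> (~q & ~p))), u
3. <>q, u
4. <><>~(~p -> (~q & ~p)), u
5. ~<>~(~p -> (~q & ~p)), u
6. q, v
7. ~p -> (~q & ~p), v
8. p, v
9. <>~(~p -> (~q & ~p)), w
10. ~p -> (~q & ~p), w
11. ~q & ~p, w
12. ~q, w
13. ~p, w
14. ~(~p -> (~q & ~p)), x
15. ~p, x
16. ~(~q & ~p), x
17. q, x
Accessibility: uRv, uRw, wRx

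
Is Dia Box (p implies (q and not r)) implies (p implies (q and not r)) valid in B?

Tableau for the negation not (Dia Box (p implies (q and not r)) implies (p implies (q and not r))):
1. not (Dia Box (p implies (q and not r)) implies (p implies (q and not r))), u
2. Dia Box (p implies (q and not r)), u
3. not (p implies (q and not r)), u
4. p, u
5. not (q and not r), u
6. r, u
7. Box (p implies (q and not r)), v
8. p implies (q and not r), u
9. p implies (q and not r), v
10. q and not r, u
11. q, u
12. not r, u
Accessibility: uRu, uRv, vRu, vRv
Branch closes: r and not r both at u.
Every branch of the negation's tableau closes; the branch above is one of them.

Valid in B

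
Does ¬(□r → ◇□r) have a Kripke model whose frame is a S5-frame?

1. ¬(□r → ◇□r), w0
2. □r, w0
3. ¬◇□r, w0
4. r, w0
5. ¬□r, w0
6. ¬r, w1
7. r, w1
Accessibility: w0Rw0, w0Rw1, w1Rw0, w1Rw1
Branch closes: r and ¬r both at w1.
(One branch shown.) All branches close.

Unsatisfiable (every branch closes)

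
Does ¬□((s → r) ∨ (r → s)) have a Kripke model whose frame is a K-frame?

1. ¬□((s → r) ∨ (r → s)), w0
2. ¬((s → r) ∨ (r → s)), w1
3. ¬(s → r), w1
4. ¬(r → s), w1
5. s, w1
6. ¬r, w1
7. r, w1
8. ¬s, w1
Accessibility: w0Rw1
Branch closes: r and ¬r both at w1.
(One branch shown.) All branches close.

Unsatisfiable (every branch closes)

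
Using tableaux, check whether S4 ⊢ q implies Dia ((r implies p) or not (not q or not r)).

Tableau for the negation not (q implies Dia ((r implies p) or not (not q or not r))):
1. not (q implies Dia ((r implies p) or not (not q or not r))), u
2. q, u
3. not Dia ((r implies p) or not (not q or not r)), u
4. not ((r implies p) or not (not q or not r)), u
5. not (r implies p), u
6. not q or not r, u
7. r, u
8. not p, u
9. not r, u
Accessibility: uRu
Branch closes: r and not r both at u.
Every branch of the negation's tableau closes; the branch above is one of them.

Valid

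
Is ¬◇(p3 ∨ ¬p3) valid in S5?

Tableau for the negation ◇(p3 ∨ ¬p3):
1. ◇(p3 ∨ ¬p3), u
2. p3 ∨ ¬p3, v   [◇-rule on 1: fresh world v, uRv]
3. ¬p3, v   [∨-rule on 2 (branches; this branch)]
Accessibility: uRu, uRv, vRu, vRv
The negation has an open branch (countermodel exists).

No, not valid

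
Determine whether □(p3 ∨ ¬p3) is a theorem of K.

Valid

Tableau for the negation ¬□(p3 ∨ ¬p3):
1. ¬□(p3 ∨ ¬p3), u
2. ¬(p3 ∨ ¬p3), v   [¬□-rule on 1: fresh world v, uRv]
3. ¬p3, v   [¬∨-rule on 2]
4. p3, v   [¬∨-rule on 2]
Accessibility: uRv
Branch closes: p3 and ¬p3 both at v.
All branches of the negation close; one closing branch shown above.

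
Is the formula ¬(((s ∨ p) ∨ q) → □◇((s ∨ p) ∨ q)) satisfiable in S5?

Unsatisfiable

1. ¬(((s ∨ p) ∨ q) → □◇((s ∨ p) ∨ q)), w0
2. (s ∨ p) ∨ q, w0   [¬→-rule on 1]
3. ¬□◇((s ∨ p) ∨ q), w0   [¬→-rule on 1]
4. s ∨ p, w0   [∨-rule on 2 (branches; this branch)]
5. p, w0   [∨-rule on 4 (branches; this branch)]
6. ¬◇((s ∨ p) ∨ q), w1   [¬□-rule on 3: fresh world w1, w0Rw1]
7. ¬((s ∨ p) ∨ q), w0   [¬◇-rule on 6 via w1Rw0]
8. ¬(s ∨ p), w0   [¬∨-rule on 7]
9. ¬q, w0   [¬∨-rule on 7]
10. ¬s, w0   [¬∨-rule on 8]
11. ¬p, w0   [¬∨-rule on 8]
Accessibility: w0Rw0, w0Rw1, w1Rw0, w1Rw1
Branch closes: p and ¬p both at w0.
Every branch closes; the branch above is one of them.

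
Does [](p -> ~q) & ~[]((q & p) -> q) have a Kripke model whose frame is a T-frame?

1. [](p -> ~q) & ~[]((q & p) -> q), 0
2. [](p -> ~q), 0   [&-rule on 1]
3. ~[]((q & p) -> q), 0   [&-rule on 1]
4. p -> ~q, 0   [[]-rule on 2 via 0R0]
5. ~q, 0   [->-rule on 4 (branches; this branch)]
6. ~((q & p) -> q), 1   [~[]-rule on 3: fresh world 1, 0R1]
7. q & p, 1   [~->-rule on 6]
8. ~q, 1   [~->-rule on 6]
9. q, 1   [&-rule on 7]
10. p, 1   [&-rule on 7]
Accessibility: 0R0, 0R1, 1R1
Branch closes: q and ~q both at 1.
(One branch shown.) All branches close.

Unsatisfiable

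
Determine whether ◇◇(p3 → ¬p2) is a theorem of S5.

Tableau for the negation ¬◇◇(p3 → ¬p2):
1. ¬◇◇(p3 → ¬p2), 0
2. ¬◇(p3 → ¬p2), 0   [¬◇-rule on 1 via 0R0]
3. ¬(p3 → ¬p2), 0   [¬◇-rule on 2 via 0R0]
4. p3, 0   [¬→-rule on 3]
5. p2, 0   [¬→-rule on 3]
Accessibility: 0R0
The negation has an open branch (countermodel exists).

No, not valid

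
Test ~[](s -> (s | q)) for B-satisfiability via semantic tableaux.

1. ~[](s -> (s | q)), 0
2. ~(s -> (s | q)), 1   [~[]-rule on 1: fresh world 1, 0R1]
3. s, 1   [~->-rule on 2]
4. ~(s | q), 1   [~->-rule on 2]
5. ~s, 1   [~|-rule on 4]
6. ~q, 1   [~|-rule on 4]
Accessibility: 0R0, 0R1, 1R0, 1R1
Branch closes: s and ~s both at 1.
Every branch closes; the branch above is one of them.

Unsatisfiable (every branch closes)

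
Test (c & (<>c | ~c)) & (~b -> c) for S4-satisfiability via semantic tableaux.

1. (c & (<>c | ~c)) & (~b -> c), u
2. c & (<>c | ~c), u
3. ~b -> c, u
4. c, u
5. <>c | ~c, u
6. <>c, u
7. c, v
Accessibility: uRu, uRv, vRv

Satisfiable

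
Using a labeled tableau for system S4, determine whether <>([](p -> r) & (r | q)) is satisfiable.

Satisfiable (open branch found)

1. <>([](p -> r) & (r | q)), u
2. [](p -> r) & (r | q), v
3. [](p -> r), v
4. r | q, v
5. p -> r, v
6. q, v
7. r, v
Accessibility: uRu, uRv, vRv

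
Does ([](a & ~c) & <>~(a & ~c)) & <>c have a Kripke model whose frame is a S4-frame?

1. ([](a & ~c) & <>~(a & ~c)) & <>c, 0
2. [](a & ~c) & <>~(a & ~c), 0   [&-rule on 1]
3. <>c, 0   [&-rule on 1]
4. [](a & ~c), 0   [&-rule on 2]
5. <>~(a & ~c), 0   [&-rule on 2]
6. a & ~c, 0   [[]-rule on 4 via 0R0]
7. a, 0   [&-rule on 6]
8. ~c, 0   [&-rule on 6]
9. c, 1   [<>-rule on 3: fresh world 1, 0R1]
10. a & ~c, 1   [[]-rule on 4 via 0R1]
11. a, 1   [&-rule on 10]
12. ~c, 1   [&-rule on 10]
Accessibility: 0R0, 0R1, 1R1
Branch closes: c and ~c both at 1.
Every branch closes; the branch above is one of them.

Unsatisfiable (every branch closes)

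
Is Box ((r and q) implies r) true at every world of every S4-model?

Valid in S4

Tableau for the negation not Box ((r and q) implies r):
1. not Box ((r and q) implies r), u
2. not ((r and q) implies r), v
3. r and q, v
4. not r, v
5. r, v
6. q, v
Accessibility: uRu, uRv, vRv
Branch closes: r and not r both at v.
All branches of the negation close; one closing branch shown above.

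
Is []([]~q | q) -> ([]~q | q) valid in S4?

Valid

Tableau for the negation ~([]([]~q | q) -> ([]~q | q)):
1. ~([]([]~q | q) -> ([]~q | q)), u
2. []([]~q | q), u   [~->-rule on 1]
3. ~([]~q | q), u   [~->-rule on 1]
4. ~[]~q, u   [~|-rule on 3]
5. ~q, u   [~|-rule on 3]
6. []~q | q, u   [[]-rule on 2 via uRu]
7. []~q, u   [|-rule on 6 (branches; this branch)]
8. q, v   [~[]-rule on 4: fresh world v, uRv]
9. []~q | q, v   [[]-rule on 2 via uRv]
10. ~q, v   [[]-rule on 7 via uRv]
Accessibility: uRu, uRv, vRv
Branch closes: q and ~q both at v.
Every branch of the negation's tableau closes; the branch above is one of them.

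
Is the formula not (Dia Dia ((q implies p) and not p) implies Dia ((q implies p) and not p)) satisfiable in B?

1. not (Dia Dia ((q implies p) and not p) implies Dia ((q implies p) and not p)), 0
2. Dia Dia ((q implies p) and not p), 0
3. not Dia ((q implies p) and not p), 0
4. not ((q implies p) and not p), 0
5. p, 0
6. Dia ((q implies p) and not p), 1
7. not ((q implies p) and not p), 1
8. p, 1
9. (q implies p) and not p, 2
10. q implies p, 2
11. not p, 2
12. not q, 2
Accessibility: 0R0, 0R1, 1R0, 1R1, 1R2, 2R1, 2R2

Satisfiable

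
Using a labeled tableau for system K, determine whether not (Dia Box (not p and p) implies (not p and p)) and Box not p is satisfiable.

1. not (Dia Box (not p and p) implies (not p and p)) and Box not p, u
2. not (Dia Box (not p and p) implies (not p and p)), u
3. Box not p, u
4. Dia Box (not p and p), u
5. not (not p and p), u
6. not p, u
7. Box (not p and p), v
8. not p, v
Accessibility: uRv

Satisfiable (open branch found)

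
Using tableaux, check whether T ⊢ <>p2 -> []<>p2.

Invalid (countermodel exists)

Tableau for the negation ~(<>p2 -> []<>p2):
1. ~(<>p2 -> []<>p2), u
2. <>p2, u
3. ~[]<>p2, u
4. p2, v
5. ~<>p2, w
6. ~p2, w
Accessibility: uRu, uRv, uRw, vRv, wRw
The negation has an open branch (countermodel exists).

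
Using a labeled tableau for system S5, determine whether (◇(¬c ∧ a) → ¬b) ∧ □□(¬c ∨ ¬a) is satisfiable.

1. (◇(¬c ∧ a) → ¬b) ∧ □□(¬c ∨ ¬a), u
2. ◇(¬c ∧ a) → ¬b, u   [∧-rule on 1]
3. □□(¬c ∨ ¬a), u   [∧-rule on 1]
4. □(¬c ∨ ¬a), u   [□-rule on 3 via uRu]
5. ¬c ∨ ¬a, u   [□-rule on 4 via uRu]
6. ¬b, u   [→-rule on 2 (branches; this branch)]
7. ¬a, u   [∨-rule on 5 (branches; this branch)]
Accessibility: uRu

Satisfiable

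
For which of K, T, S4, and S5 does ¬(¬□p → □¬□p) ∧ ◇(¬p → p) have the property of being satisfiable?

S5-tableau for the formula:
1. ¬(¬□p → □¬□p) ∧ ◇(¬p → p), w0
2. ¬(¬□p → □¬□p), w0   [∧-rule on 1]
3. ◇(¬p → p), w0   [∧-rule on 1]
4. ¬□p, w0   [¬→-rule on 2]
5. ¬□¬□p, w0   [¬→-rule on 2]
6. ¬p → p, w1   [◇-rule on 3: fresh world w1, w0Rw1]
7. p, w1   [→-rule on 6 (branches; this branch)]
8. ¬p, w2   [¬□-rule on 4: fresh world w2, w0Rw2]
9. □p, w3   [¬□-rule on 5: fresh world w3, w0Rw3]
10. p, w0   [□-rule on 9 via w3Rw0]
11. p, w2   [□-rule on 9 via w3Rw2]
Accessibility: w0Rw0, w0Rw1, w0Rw2, w0Rw3, w1Rw0, w1Rw1, w1Rw2, w1Rw3, w2Rw0, w2Rw1, w2Rw2, w2Rw3, w3Rw0, w3Rw1, w3Rw2, w3Rw3
Branch closes: p and ¬p both at w2.
Every branch closes (one shown): unsatisfiable in S5.
S4-tableau for the formula:
1. ¬(¬□p → □¬□p) ∧ ◇(¬p → p), w0
2. ¬(¬□p → □¬□p), w0   [∧-rule on 1]
3. ◇(¬p → p), w0   [∧-rule on 1]
4. ¬□p, w0   [¬→-rule on 2]
5. ¬□¬□p, w0   [¬→-rule on 2]
6. ¬p → p, w1   [◇-rule on 3: fresh world w1, w0Rw1]
7. p, w1   [→-rule on 6 (branches; this branch)]
8. ¬p, w2   [¬□-rule on 4: fresh world w2, w0Rw2]
9. □p, w3   [¬□-rule on 5: fresh world w3, w0Rw3]
10. p, w3   [□-rule on 9 via w3Rw3]
Accessibility: w0Rw0, w0Rw1, w0Rw2, w0Rw3, w1Rw1, w2Rw2, w3Rw3
Complete open branch: satisfiable in S4, hence also in K, T (this S4-model is also a K-model and a T-model).

K, T, S4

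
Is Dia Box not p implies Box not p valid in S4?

Tableau for the negation not (Dia Box not p implies Box not p):
1. not (Dia Box not p implies Box not p), u
2. Dia Box not p, u   [neg-implies-rule on 1]
3. not Box not p, u   [neg-implies-rule on 1]
4. Box not p, v   [Dia-rule on 2: fresh world v, uRv]
5. not p, v   [Box-rule on 4 via vRv]
6. p, w   [neg-Box-rule on 3: fresh world w, uRw]
Accessibility: uRu, uRv, uRw, vRv, wRw
The negation has an open branch (countermodel exists).

Not valid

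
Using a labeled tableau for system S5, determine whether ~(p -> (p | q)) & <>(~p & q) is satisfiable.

1. ~(p -> (p | q)) & <>(~p & q), 0
2. ~(p -> (p | q)), 0
3. <>(~p & q), 0
4. p, 0
5. ~(p | q), 0
6. ~p, 0
7. ~q, 0
Accessibility: 0R0
Branch closes: p and ~p both at 0.
(One branch shown.) All branches close.

Unsatisfiable (every branch closes)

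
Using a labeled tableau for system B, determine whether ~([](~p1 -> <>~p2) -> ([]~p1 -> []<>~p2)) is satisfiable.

1. ~([](~p1 -> <>~p2) -> ([]~p1 -> []<>~p2)), u
2. [](~p1 -> <>~p2), u
3. ~([]~p1 -> []<>~p2), u
4. []~p1, u
5. ~[]<>~p2, u
6. ~p1 -> <>~p2, u
7. ~p1, u
8. <>~p2, u
9. ~<>~p2, v
10. ~p1 -> <>~p2, v
11. ~p1, v
12. p2, u
13. p2, v
14. <>~p2, v
15. ~p2, w
16. ~p1 -> <>~p2, w
17. ~p1, w
18. <>~p2, w
19. ~p2, x
20. p2, x
Accessibility: uRu, uRv, uRw, vRu, vRv, vRx, wRu, wRw, xRv, xRx
Branch closes: p2 and ~p2 both at x.
Every branch closes; the branch above is one of them.

No, unsatisfiable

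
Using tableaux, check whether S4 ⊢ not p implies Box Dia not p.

Tableau for the negation not (not p implies Box Dia not p):
1. not (not p implies Box Dia not p), 0
2. not p, 0
3. not Box Dia not p, 0
4. not Dia not p, 1
5. p, 1
Accessibility: 0R0, 0R1, 1R1
The negation has an open branch (countermodel exists).

Not valid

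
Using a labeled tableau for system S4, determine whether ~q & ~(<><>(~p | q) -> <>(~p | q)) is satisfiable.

1. ~q & ~(<><>(~p | q) -> <>(~p | q)), 0
2. ~q, 0   [&-rule on 1]
3. ~(<><>(~p | q) -> <>(~p | q)), 0   [&-rule on 1]
4. <><>(~p | q), 0   [~->-rule on 3]
5. ~<>(~p | q), 0   [~->-rule on 3]
6. ~(~p | q), 0   [~<>-rule on 5 via 0R0]
7. p, 0   [~|-rule on 6]
8. <>(~p | q), 1   [<>-rule on 4: fresh world 1, 0R1]
9. ~(~p | q), 1   [~<>-rule on 5 via 0R1]
10. p, 1   [~|-rule on 9]
11. ~q, 1   [~|-rule on 9]
12. ~p | q, 2   [<>-rule on 8: fresh world 2, 1R2]
13. ~(~p | q), 2   [~<>-rule on 5 via 0R2]
14. p, 2   [~|-rule on 13]
15. ~q, 2   [~|-rule on 13]
16. q, 2   [|-rule on 12 (branches; this branch)]
Accessibility: 0R0, 0R1, 0R2, 1R1, 1R2, 2R2
Branch closes: q and ~q both at 2.
(One branch shown.) All branches close.

Unsatisfiable (every branch closes)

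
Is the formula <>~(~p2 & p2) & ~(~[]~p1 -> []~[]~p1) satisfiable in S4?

Yes, satisfiable

1. <>~(~p2 & p2) & ~(~[]~p1 -> []~[]~p1), u
2. <>~(~p2 & p2), u
3. ~(~[]~p1 -> []~[]~p1), u
4. ~[]~p1, u
5. ~[]~[]~p1, u
6. ~(~p2 & p2), v
7. ~p2, v
8. p1, w
9. []~p1, x
10. ~p1, x
Accessibility: uRu, uRv, uRw, uRx, vRv, wRw, xRx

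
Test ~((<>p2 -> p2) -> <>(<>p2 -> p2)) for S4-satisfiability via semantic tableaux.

Unsatisfiable (every branch closes)

1. ~((<>p2 -> p2) -> <>(<>p2 -> p2)), u
2. <>p2 -> p2, u
3. ~<>(<>p2 -> p2), u
4. ~(<>p2 -> p2), u
5. <>p2, u
6. ~p2, u
7. ~<>p2, u
8. p2, v
9. ~(<>p2 -> p2), v
10. <>p2, v
11. ~p2, v
Accessibility: uRu, uRv, vRv
Branch closes: p2 and ~p2 both at v.
(One branch shown.) All branches close.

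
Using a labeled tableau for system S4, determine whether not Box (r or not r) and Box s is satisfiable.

No, unsatisfiable

1. not Box (r or not r) and Box s, u
2. not Box (r or not r), u   [and-rule on 1]
3. Box s, u   [and-rule on 1]
4. s, u   [Box-rule on 3 via uRu]
5. not (r or not r), v   [neg-Box-rule on 2: fresh world v, uRv]
6. not r, v   [neg-or-rule on 5]
7. r, v   [neg-or-rule on 5]
Accessibility: uRu, uRv, vRv
Branch closes: r and not r both at v.
(One branch shown.) All branches close.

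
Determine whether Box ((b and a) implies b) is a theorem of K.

Yes, valid

Tableau for the negation not Box ((b and a) implies b):
1. not Box ((b and a) implies b), w0
2. not ((b and a) implies b), w1   [neg-Box-rule on 1: fresh world w1, w0Rw1]
3. b and a, w1   [neg-implies-rule on 2]
4. not b, w1   [neg-implies-rule on 2]
5. b, w1   [and-rule on 3]
6. a, w1   [and-rule on 3]
Accessibility: w0Rw1
Branch closes: b and not b both at w1.
All branches of the negation close; one closing branch shown above.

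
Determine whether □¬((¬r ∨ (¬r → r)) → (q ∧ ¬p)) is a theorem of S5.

Tableau for the negation ¬□¬((¬r ∨ (¬r → r)) → (q ∧ ¬p)):
1. ¬□¬((¬r ∨ (¬r → r)) → (q ∧ ¬p)), 0
2. (¬r ∨ (¬r → r)) → (q ∧ ¬p), 1
3. q ∧ ¬p, 1
4. q, 1
5. ¬p, 1
Accessibility: 0R0, 0R1, 1R0, 1R1
The negation has an open branch (countermodel exists).

No, not valid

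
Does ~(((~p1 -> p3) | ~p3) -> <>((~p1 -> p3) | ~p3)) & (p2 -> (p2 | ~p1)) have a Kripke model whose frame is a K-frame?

1. ~(((~p1 -> p3) | ~p3) -> <>((~p1 -> p3) | ~p3)) & (p2 -> (p2 | ~p1)), w0
2. ~(((~p1 -> p3) | ~p3) -> <>((~p1 -> p3) | ~p3)), w0
3. p2 -> (p2 | ~p1), w0
4. (~p1 -> p3) | ~p3, w0
5. ~<>((~p1 -> p3) | ~p3), w0
6. p2 | ~p1, w0
7. ~p3, w0
8. ~p1, w0

Satisfiable (open branch found)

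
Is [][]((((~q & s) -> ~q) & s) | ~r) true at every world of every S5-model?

Invalid (countermodel exists)

Tableau for the negation ~[][]((((~q & s) -> ~q) & s) | ~r):
1. ~[][]((((~q & s) -> ~q) & s) | ~r), w0
2. ~[]((((~q & s) -> ~q) & s) | ~r), w1
3. ~((((~q & s) -> ~q) & s) | ~r), w2
4. ~(((~q & s) -> ~q) & s), w2
5. r, w2
6. ~s, w2
Accessibility: w0Rw0, w0Rw1, w0Rw2, w1Rw0, w1Rw1, w1Rw2, w2Rw0, w2Rw1, w2Rw2
The negation has an open branch (countermodel exists).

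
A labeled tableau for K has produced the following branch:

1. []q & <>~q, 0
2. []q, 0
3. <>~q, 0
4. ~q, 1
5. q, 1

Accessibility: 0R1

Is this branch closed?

Both q and ~q appear at 1.

Closed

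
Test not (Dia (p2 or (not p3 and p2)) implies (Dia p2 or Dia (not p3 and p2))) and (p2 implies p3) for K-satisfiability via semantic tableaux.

1. not (Dia (p2 or (not p3 and p2)) implies (Dia p2 or Dia (not p3 and p2))) and (p2 implies p3), 0
2. not (Dia (p2 or (not p3 and p2)) implies (Dia p2 or Dia (not p3 and p2))), 0
3. p2 implies p3, 0
4. Dia (p2 or (not p3 and p2)), 0
5. not (Dia p2 or Dia (not p3 and p2)), 0
6. not Dia p2, 0
7. not Dia (not p3 and p2), 0
8. p3, 0
9. p2 or (not p3 and p2), 1
10. not p2, 1
11. not (not p3 and p2), 1
12. not p3 and p2, 1
13. not p3, 1
14. p2, 1
Accessibility: 0R1
Branch closes: p2 and not p2 both at 1.
(One branch shown.) All branches close.

Unsatisfiable (every branch closes)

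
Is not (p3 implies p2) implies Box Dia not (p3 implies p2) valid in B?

Tableau for the negation not (not (p3 implies p2) implies Box Dia not (p3 implies p2)):
1. not (not (p3 implies p2) implies Box Dia not (p3 implies p2)), 0
2. not (p3 implies p2), 0   [neg-implies-rule on 1]
3. not Box Dia not (p3 implies p2), 0   [neg-implies-rule on 1]
4. p3, 0   [neg-implies-rule on 2]
5. not p2, 0   [neg-implies-rule on 2]
6. not Dia not (p3 implies p2), 1   [neg-Box-rule on 3: fresh world 1, 0R1]
7. p3 implies p2, 0   [neg-Dia-rule on 6 via 1R0]
8. p3 implies p2, 1   [neg-Dia-rule on 6 via 1R1]
9. p2, 0   [implies-rule on 7 (branches; this branch)]
Accessibility: 0R0, 0R1, 1R0, 1R1
Branch closes: p2 and not p2 both at 0.
Every branch of the negation's tableau closes; the branch above is one of them.

Valid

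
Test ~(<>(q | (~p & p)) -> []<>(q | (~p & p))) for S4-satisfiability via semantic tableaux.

Satisfiable

1. ~(<>(q | (~p & p)) -> []<>(q | (~p & p))), u
2. <>(q | (~p & p)), u   [~->-rule on 1]
3. ~[]<>(q | (~p & p)), u   [~->-rule on 1]
4. q | (~p & p), v   [<>-rule on 2: fresh world v, uRv]
5. q, v   [|-rule on 4 (branches; this branch)]
6. ~<>(q | (~p & p)), w   [~[]-rule on 3: fresh world w, uRw]
7. ~(q | (~p & p)), w   [~<>-rule on 6 via wRw]
8. ~q, w   [~|-rule on 7]
9. ~(~p & p), w   [~|-rule on 7]
10. ~p, w   [~&-rule on 9 (branches; this branch)]
Accessibility: uRu, uRv, uRw, vRv, wRw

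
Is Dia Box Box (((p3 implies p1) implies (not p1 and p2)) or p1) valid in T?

Tableau for the negation not Dia Box Box (((p3 implies p1) implies (not p1 and p2)) or p1):
1. not Dia Box Box (((p3 implies p1) implies (not p1 and p2)) or p1), 0
2. not Box Box (((p3 implies p1) implies (not p1 and p2)) or p1), 0
3. not Box (((p3 implies p1) implies (not p1 and p2)) or p1), 1
4. not Box Box (((p3 implies p1) implies (not p1 and p2)) or p1), 1
5. not (((p3 implies p1) implies (not p1 and p2)) or p1), 2
6. not ((p3 implies p1) implies (not p1 and p2)), 2
7. not p1, 2
8. p3 implies p1, 2
9. not (not p1 and p2), 2
10. not p3, 2
11. not p2, 2
12. not Box (((p3 implies p1) implies (not p1 and p2)) or p1), 3
13. not (((p3 implies p1) implies (not p1 and p2)) or p1), 4
14. not ((p3 implies p1) implies (not p1 and p2)), 4
15. not p1, 4
16. p3 implies p1, 4
17. not (not p1 and p2), 4
18. not p3, 4
19. not p2, 4
Accessibility: 0R0, 0R1, 1R1, 1R2, 1R3, 2R2, 3R3, 3R4, 4R4
The negation has an open branch (countermodel exists).

No, not valid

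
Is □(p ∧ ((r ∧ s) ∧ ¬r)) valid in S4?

Invalid (countermodel exists)

Tableau for the negation ¬□(p ∧ ((r ∧ s) ∧ ¬r)):
1. ¬□(p ∧ ((r ∧ s) ∧ ¬r)), 0
2. ¬(p ∧ ((r ∧ s) ∧ ¬r)), 1
3. ¬((r ∧ s) ∧ ¬r), 1
4. r, 1
Accessibility: 0R0, 0R1, 1R1
The negation has an open branch (countermodel exists).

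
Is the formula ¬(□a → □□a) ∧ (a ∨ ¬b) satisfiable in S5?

Unsatisfiable

1. ¬(□a → □□a) ∧ (a ∨ ¬b), u
2. ¬(□a → □□a), u   [∧-rule on 1]
3. a ∨ ¬b, u   [∧-rule on 1]
4. □a, u   [¬→-rule on 2]
5. ¬□□a, u   [¬→-rule on 2]
6. a, u   [□-rule on 4 via uRu]
7. ¬b, u   [∨-rule on 3 (branches; this branch)]
8. ¬□a, v   [¬□-rule on 5: fresh world v, uRv]
9. a, v   [□-rule on 4 via uRv]
10. ¬a, w   [¬□-rule on 8: fresh world w, vRw]
11. a, w   [□-rule on 4 via uRw]
Accessibility: uRu, uRv, uRw, vRu, vRv, vRw, wRu, wRv, wRw
Branch closes: a and ¬a both at w.
Every branch closes; the branch above is one of them.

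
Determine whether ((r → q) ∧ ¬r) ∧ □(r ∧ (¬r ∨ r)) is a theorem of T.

Tableau for the negation ¬(((r → q) ∧ ¬r) ∧ □(r ∧ (¬r ∨ r))):
1. ¬(((r → q) ∧ ¬r) ∧ □(r ∧ (¬r ∨ r))), 0
2. ¬□(r ∧ (¬r ∨ r)), 0
3. ¬(r ∧ (¬r ∨ r)), 1
4. ¬r, 1
Accessibility: 0R0, 0R1, 1R1
The negation has an open branch (countermodel exists).

Not valid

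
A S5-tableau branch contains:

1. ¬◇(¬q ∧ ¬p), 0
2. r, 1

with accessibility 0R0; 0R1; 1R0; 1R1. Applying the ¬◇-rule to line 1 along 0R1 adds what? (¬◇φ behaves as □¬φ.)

¬(¬q ∧ ¬p), 1

¬◇φ behaves as □¬φ: propagate the negated body to each accessible world.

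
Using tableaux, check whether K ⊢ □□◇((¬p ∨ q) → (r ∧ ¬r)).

Tableau for the negation ¬□□◇((¬p ∨ q) → (r ∧ ¬r)):
1. ¬□□◇((¬p ∨ q) → (r ∧ ¬r)), u
2. ¬□◇((¬p ∨ q) → (r ∧ ¬r)), v
3. ¬◇((¬p ∨ q) → (r ∧ ¬r)), w
Accessibility: uRv, vRw
The negation has an open branch (countermodel exists).

No, not valid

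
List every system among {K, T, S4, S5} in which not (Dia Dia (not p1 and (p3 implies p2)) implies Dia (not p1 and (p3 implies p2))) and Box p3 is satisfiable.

T-tableau for the formula:
1. not (Dia Dia (not p1 and (p3 implies p2)) implies Dia (not p1 and (p3 implies p2))) and Box p3, w0
2. not (Dia Dia (not p1 and (p3 implies p2)) implies Dia (not p1 and (p3 implies p2))), w0   [and-rule on 1]
3. Box p3, w0   [and-rule on 1]
4. Dia Dia (not p1 and (p3 implies p2)), w0   [neg-implies-rule on 2]
5. not Dia (not p1 and (p3 implies p2)), w0   [neg-implies-rule on 2]
6. p3, w0   [Box-rule on 3 via w0Rw0]
7. not (not p1 and (p3 implies p2)), w0   [neg-Dia-rule on 5 via w0Rw0]
8. not (p3 implies p2), w0   [neg-and-rule on 7 (branches; this branch)]
9. not p2, w0   [neg-implies-rule on 8]
10. Dia (not p1 and (p3 implies p2)), w1   [Dia-rule on 4: fresh world w1, w0Rw1]
11. p3, w1   [Box-rule on 3 via w0Rw1]
12. not (not p1 and (p3 implies p2)), w1   [neg-Dia-rule on 5 via w0Rw1]
13. not (p3 implies p2), w1   [neg-and-rule on 12 (branches; this branch)]
14. not p2, w1   [neg-implies-rule on 13]
15. not p1 and (p3 implies p2), w2   [Dia-rule on 10: fresh world w2, w1Rw2]
16. not p1, w2   [and-rule on 15]
17. p3 implies p2, w2   [and-rule on 15]
18. p2, w2   [implies-rule on 17 (branches; this branch)]
Accessibility: w0Rw0, w0Rw1, w1Rw1, w1Rw2, w2Rw2
Complete open branch: satisfiable in T, hence also in K (this T-model is also a K-model).
S4-tableau for the formula:
1. not (Dia Dia (not p1 and (p3 implies p2)) implies Dia (not p1 and (p3 implies p2))) and Box p3, w0
2. not (Dia Dia (not p1 and (p3 implies p2)) implies Dia (not p1 and (p3 implies p2))), w0   [and-rule on 1]
3. Box p3, w0   [and-rule on 1]
4. Dia Dia (not p1 and (p3 implies p2)), w0   [neg-implies-rule on 2]
5. not Dia (not p1 and (p3 implies p2)), w0   [neg-implies-rule on 2]
6. p3, w0   [Box-rule on 3 via w0Rw0]
7. not (not p1 and (p3 implies p2)), w0   [neg-Dia-rule on 5 via w0Rw0]
8. not (p3 implies p2), w0   [neg-and-rule on 7 (branches; this branch)]
9. not p2, w0   [neg-implies-rule on 8]
10. Dia (not p1 and (p3 implies p2)), w1   [Dia-rule on 4: fresh world w1, w0Rw1]
11. p3, w1   [Box-rule on 3 via w0Rw1]
12. not (not p1 and (p3 implies p2)), w1   [neg-Dia-rule on 5 via w0Rw1]
13. not (p3 implies p2), w1   [neg-and-rule on 12 (branches; this branch)]
14. not p2, w1   [neg-implies-rule on 13]
15. not p1 and (p3 implies p2), w2   [Dia-rule on 10: fresh world w2, w1Rw2]
16. not p1, w2   [and-rule on 15]
17. p3 implies p2, w2   [and-rule on 15]
18. p3, w2   [Box-rule on 3 via w0Rw2]
19. not (not p1 and (p3 implies p2)), w2   [neg-Dia-rule on 5 via w0Rw2]
20. p2, w2   [implies-rule on 17 (branches; this branch)]
21. not (p3 implies p2), w2   [neg-and-rule on 19 (branches; this branch)]
22. not p2, w2   [neg-implies-rule on 21]
Accessibility: w0Rw0, w0Rw1, w0Rw2, w1Rw1, w1Rw2, w2Rw2
Branch closes: p2 and not p2 both at w2.
Every branch closes (one shown): unsatisfiable in S4, hence also in S5 (every S5-frame is an S4-frame).

K, T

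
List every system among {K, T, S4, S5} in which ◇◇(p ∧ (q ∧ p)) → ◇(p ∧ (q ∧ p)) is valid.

S4, S5

S4-tableau for the negation ¬(◇◇(p ∧ (q ∧ p)) → ◇(p ∧ (q ∧ p))):
1. ¬(◇◇(p ∧ (q ∧ p)) → ◇(p ∧ (q ∧ p))), w0
2. ◇◇(p ∧ (q ∧ p)), w0
3. ¬◇(p ∧ (q ∧ p)), w0
4. ¬(p ∧ (q ∧ p)), w0
5. ¬(q ∧ p), w0
6. ¬p, w0
7. ◇(p ∧ (q ∧ p)), w1
8. ¬(p ∧ (q ∧ p)), w1
9. ¬(q ∧ p), w1
10. ¬p, w1
11. p ∧ (q ∧ p), w2
12. p, w2
13. q ∧ p, w2
14. q, w2
15. ¬(p ∧ (q ∧ p)), w2
16. ¬(q ∧ p), w2
17. ¬p, w2
Accessibility: w0Rw0, w0Rw1, w0Rw2, w1Rw1, w1Rw2, w2Rw2
Branch closes: p and ¬p both at w2.
Every branch closes (one shown): valid in S4, hence also in S5 (every theorem of S4 is a theorem of S5).
T-tableau for the negation ¬(◇◇(p ∧ (q ∧ p)) → ◇(p ∧ (q ∧ p))):
1. ¬(◇◇(p ∧ (q ∧ p)) → ◇(p ∧ (q ∧ p))), w0
2. ◇◇(p ∧ (q ∧ p)), w0
3. ¬◇(p ∧ (q ∧ p)), w0
4. ¬(p ∧ (q ∧ p)), w0
5. ¬(q ∧ p), w0
6. ¬p, w0
7. ◇(p ∧ (q ∧ p)), w1
8. ¬(p ∧ (q ∧ p)), w1
9. ¬(q ∧ p), w1
10. ¬p, w1
11. p ∧ (q ∧ p), w2
12. p, w2
13. q ∧ p, w2
14. q, w2
Accessibility: w0Rw0, w0Rw1, w1Rw1, w1Rw2, w2Rw2
Complete open branch: countermodel on a T-frame, so not valid in T, nor in K (the same frame is also a K-frame).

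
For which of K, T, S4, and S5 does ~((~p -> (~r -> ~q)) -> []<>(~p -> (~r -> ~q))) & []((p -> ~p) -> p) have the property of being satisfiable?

K

K-tableau for the formula:
1. ~((~p -> (~r -> ~q)) -> []<>(~p -> (~r -> ~q))) & []((p -> ~p) -> p), u
2. ~((~p -> (~r -> ~q)) -> []<>(~p -> (~r -> ~q))), u
3. []((p -> ~p) -> p), u
4. ~p -> (~r -> ~q), u
5. ~[]<>(~p -> (~r -> ~q)), u
6. ~r -> ~q, u
7. ~q, u
8. ~<>(~p -> (~r -> ~q)), v
9. (p -> ~p) -> p, v
10. p, v
Accessibility: uRv
Complete open branch: satisfiable in K.
T-tableau for the formula:
1. ~((~p -> (~r -> ~q)) -> []<>(~p -> (~r -> ~q))) & []((p -> ~p) -> p), u
2. ~((~p -> (~r -> ~q)) -> []<>(~p -> (~r -> ~q))), u
3. []((p -> ~p) -> p), u
4. ~p -> (~r -> ~q), u
5. ~[]<>(~p -> (~r -> ~q)), u
6. (p -> ~p) -> p, u
7. ~r -> ~q, u
8. ~(p -> ~p), u
9. p, u
10. ~q, u
11. ~<>(~p -> (~r -> ~q)), v
12. (p -> ~p) -> p, v
13. ~(~p -> (~r -> ~q)), v
14. ~p, v
15. ~(~r -> ~q), v
16. ~r, v
17. q, v
18. ~(p -> ~p), v
19. p, v
Accessibility: uRu, uRv, vRv
Branch closes: p and ~p both at v.
Every branch closes (one shown): unsatisfiable in T, hence also in S4, S5 (every S4/S5-frame is a T-frame).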